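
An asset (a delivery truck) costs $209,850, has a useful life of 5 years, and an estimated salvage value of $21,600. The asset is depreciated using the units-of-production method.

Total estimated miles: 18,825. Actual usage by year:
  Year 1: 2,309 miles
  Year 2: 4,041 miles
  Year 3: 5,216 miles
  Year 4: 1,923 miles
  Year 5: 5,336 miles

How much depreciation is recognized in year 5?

Depreciable base = $209,850 − $21,600 = $188,250.
Rate = $188,250 / 18,825 miles = $10 per mile.
Year 1: 2,309 × $10 = $23,090. Book value $186,760.
Year 2: 4,041 × $10 = $40,410. Book value $146,350.
Year 3: 5,216 × $10 = $52,160. Book value $94,190.
Year 4: 1,923 × $10 = $19,230. Book value $74,960.
Year 5: 5,336 × $10 = $53,360. Book value $21,600.

$53,360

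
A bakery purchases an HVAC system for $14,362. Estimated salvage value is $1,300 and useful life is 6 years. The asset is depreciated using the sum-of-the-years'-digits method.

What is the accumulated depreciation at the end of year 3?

$9,330

Depreciable base = $14,362 − $1,300 = $13,062.
Sum of the years' digits = 6+5+4+3+2+1 = 21.
Year 1: $13,062 × 6/21 = $3,732. Book value $10,630.
Year 2: $13,062 × 5/21 = $3,110. Book value $7,520.
Year 3: $13,062 × 4/21 = $2,488. Book value $5,032.
Accumulated through year 3 = $14,362 − $5,032 = $9,330.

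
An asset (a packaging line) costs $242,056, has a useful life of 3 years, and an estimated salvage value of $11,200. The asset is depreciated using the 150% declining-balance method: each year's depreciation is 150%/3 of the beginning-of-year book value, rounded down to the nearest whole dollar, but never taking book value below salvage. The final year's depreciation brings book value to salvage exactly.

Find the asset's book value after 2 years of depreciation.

Depreciable base = $242,056 − $11,200 = $230,856.
Year 1: ⌊$242,056 × 150%/3⌋ = $121,028. Book value $121,028.
Year 2: ⌊$121,028 × 150%/3⌋ = $60,514. Book value $60,514.

$60,514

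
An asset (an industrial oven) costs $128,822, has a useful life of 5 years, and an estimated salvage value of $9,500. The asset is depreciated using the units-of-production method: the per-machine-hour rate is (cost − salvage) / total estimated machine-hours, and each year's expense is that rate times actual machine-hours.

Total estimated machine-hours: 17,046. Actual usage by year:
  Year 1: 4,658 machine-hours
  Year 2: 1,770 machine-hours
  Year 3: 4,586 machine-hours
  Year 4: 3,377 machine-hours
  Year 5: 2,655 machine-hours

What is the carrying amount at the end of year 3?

Depreciable base = $128,822 − $9,500 = $119,322.
Rate = $119,322 / 17,046 machine-hours = $7 per machine-hour.
Year 1: 4,658 × $7 = $32,606. Book value $96,216.
Year 2: 1,770 × $7 = $12,390. Book value $83,826.
Year 3: 4,586 × $7 = $32,102. Book value $51,724.

$51,724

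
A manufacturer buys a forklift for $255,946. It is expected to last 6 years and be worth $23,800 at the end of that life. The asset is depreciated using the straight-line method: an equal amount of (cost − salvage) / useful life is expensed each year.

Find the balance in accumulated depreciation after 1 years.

Depreciable base = $255,946 − $23,800 = $232,146.
Annual expense = $232,146 / 6 = $38,691.
End of year 1: book value $217,255.
Accumulated through year 1 = $255,946 − $217,255 = $38,691.

$38,691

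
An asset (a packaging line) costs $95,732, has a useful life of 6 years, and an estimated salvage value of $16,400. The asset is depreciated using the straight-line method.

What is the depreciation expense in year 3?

Depreciable base = $95,732 − $16,400 = $79,332.
Annual expense = $79,332 / 6 = $13,222.

$13,222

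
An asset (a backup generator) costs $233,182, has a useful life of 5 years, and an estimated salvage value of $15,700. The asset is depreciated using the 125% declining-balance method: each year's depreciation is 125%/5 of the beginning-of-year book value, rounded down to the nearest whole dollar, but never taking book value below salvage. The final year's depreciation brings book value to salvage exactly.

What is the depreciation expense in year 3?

$32,791

Depreciable base = $233,182 − $15,700 = $217,482.
Year 1: ⌊$233,182 × 125%/5⌋ = $58,295. Book value $174,887.
Year 2: ⌊$174,887 × 125%/5⌋ = $43,721. Book value $131,166.
Year 3: ⌊$131,166 × 125%/5⌋ = $32,791. Book value $98,375.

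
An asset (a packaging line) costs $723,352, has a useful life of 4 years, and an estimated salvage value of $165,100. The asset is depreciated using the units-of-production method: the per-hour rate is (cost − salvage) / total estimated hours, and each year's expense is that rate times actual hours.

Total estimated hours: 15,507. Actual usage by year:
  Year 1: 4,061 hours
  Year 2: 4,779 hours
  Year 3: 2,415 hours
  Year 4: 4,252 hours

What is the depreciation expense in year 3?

$86,940

Depreciable base = $723,352 − $165,100 = $558,252.
Rate = $558,252 / 15,507 hours = $36 per hour.
Year 1: 4,061 × $36 = $146,196. Book value $577,156.
Year 2: 4,779 × $36 = $172,044. Book value $405,112.
Year 3: 2,415 × $36 = $86,940. Book value $318,172.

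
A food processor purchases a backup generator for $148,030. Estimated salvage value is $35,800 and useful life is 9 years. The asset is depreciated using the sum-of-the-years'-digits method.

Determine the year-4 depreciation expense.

Depreciable base = $148,030 − $35,800 = $112,230.
Sum of the years' digits = 9+8+7+6+5+4+3+2+1 = 45.
Year 1: $112,230 × 9/45 = $22,446. Book value $125,584.
Year 2: $112,230 × 8/45 = $19,952. Book value $105,632.
Year 3: $112,230 × 7/45 = $17,458. Book value $88,174.
Year 4: $112,230 × 6/45 = $14,964. Book value $73,210.

$14,964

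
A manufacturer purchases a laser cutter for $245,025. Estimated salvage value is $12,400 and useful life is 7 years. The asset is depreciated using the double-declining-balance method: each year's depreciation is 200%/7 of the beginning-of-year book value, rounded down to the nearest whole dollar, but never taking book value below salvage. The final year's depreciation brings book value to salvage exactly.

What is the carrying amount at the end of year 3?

Depreciable base = $245,025 − $12,400 = $232,625.
Year 1: ⌊$245,025 × 200%/7⌋ = $70,007. Book value $175,018.
Year 2: ⌊$175,018 × 200%/7⌋ = $50,005. Book value $125,013.
Year 3: ⌊$125,013 × 200%/7⌋ = $35,718. Book value $89,295.

$89,295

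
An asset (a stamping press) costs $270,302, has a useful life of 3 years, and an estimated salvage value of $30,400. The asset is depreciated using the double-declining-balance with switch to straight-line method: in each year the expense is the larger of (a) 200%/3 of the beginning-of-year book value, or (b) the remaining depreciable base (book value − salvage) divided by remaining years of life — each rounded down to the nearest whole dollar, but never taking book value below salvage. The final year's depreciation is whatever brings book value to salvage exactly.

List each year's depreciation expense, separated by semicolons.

Depreciable base = $270,302 − $30,400 = $239,902.
Year 1: DB = ⌊$270,302 × 200%/3⌋ = $180,201; SL = ⌊$239,902/3⌋ = $79,967 → take DB $180,201. Book value $90,101.
Year 2: DB = ⌊$90,101 × 200%/3⌋ = $60,067; SL = ⌊$59,701/2⌋ = $29,850 → take DB $60,067, capped at $59,701. Book value $30,400.
Year 3 (final): $30,400 − $30,400 = $0. Book value $30,400.

$180,201; $59,701; $0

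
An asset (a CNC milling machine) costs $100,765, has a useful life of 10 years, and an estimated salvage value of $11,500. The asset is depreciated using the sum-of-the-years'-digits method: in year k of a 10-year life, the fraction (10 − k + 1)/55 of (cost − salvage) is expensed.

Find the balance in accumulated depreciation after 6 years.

$73,035

Depreciable base = $100,765 − $11,500 = $89,265.
Sum of the years' digits = 10+9+8+7+6+5+4+3+2+1 = 55.
Year 1: $89,265 × 10/55 = $16,230. Book value $84,535.
Year 2: $89,265 × 9/55 = $14,607. Book value $69,928.
Year 3: $89,265 × 8/55 = $12,984. Book value $56,944.
Year 4: $89,265 × 7/55 = $11,361. Book value $45,583.
Year 5: $89,265 × 6/55 = $9,738. Book value $35,845.
Year 6: $89,265 × 5/55 = $8,115. Book value $27,730.
Accumulated through year 6 = $100,765 − $27,730 = $73,035.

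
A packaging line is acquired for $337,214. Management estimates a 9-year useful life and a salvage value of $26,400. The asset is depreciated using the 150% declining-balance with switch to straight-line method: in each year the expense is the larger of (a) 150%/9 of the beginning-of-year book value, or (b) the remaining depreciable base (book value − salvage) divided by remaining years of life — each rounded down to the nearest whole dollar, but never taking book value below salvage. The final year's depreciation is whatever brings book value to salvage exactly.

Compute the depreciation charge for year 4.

Depreciable base = $337,214 − $26,400 = $310,814.
Year 1: DB = ⌊$337,214 × 150%/9⌋ = $56,202; SL = ⌊$310,814/9⌋ = $34,534 → take DB $56,202. Book value $281,012.
Year 2: DB = ⌊$281,012 × 150%/9⌋ = $46,835; SL = ⌊$254,612/8⌋ = $31,826 → take DB $46,835. Book value $234,177.
Year 3: DB = ⌊$234,177 × 150%/9⌋ = $39,029; SL = ⌊$207,777/7⌋ = $29,682 → take DB $39,029. Book value $195,148.
Year 4: DB = ⌊$195,148 × 150%/9⌋ = $32,524; SL = ⌊$168,748/6⌋ = $28,124 → take DB $32,524. Book value $162,624.

$32,524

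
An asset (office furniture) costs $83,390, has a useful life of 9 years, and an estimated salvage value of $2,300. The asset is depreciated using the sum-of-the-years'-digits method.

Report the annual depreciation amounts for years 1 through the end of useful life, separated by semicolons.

$16,218; $14,416; $12,614; $10,812; $9,010; $7,208; $5,406; $3,604; $1,802

Depreciable base = $83,390 − $2,300 = $81,090.
Sum of the years' digits = 9+8+7+6+5+4+3+2+1 = 45.
Year 1: $81,090 × 9/45 = $16,218. Book value $67,172.
Year 2: $81,090 × 8/45 = $14,416. Book value $52,756.
Year 3: $81,090 × 7/45 = $12,614. Book value $40,142.
Year 4: $81,090 × 6/45 = $10,812. Book value $29,330.
Year 5: $81,090 × 5/45 = $9,010. Book value $20,320.
Year 6: $81,090 × 4/45 = $7,208. Book value $13,112.
Year 7: $81,090 × 3/45 = $5,406. Book value $7,706.
Year 8: $81,090 × 2/45 = $3,604. Book value $4,102.
Year 9: $81,090 × 1/45 = $1,802. Book value $2,300.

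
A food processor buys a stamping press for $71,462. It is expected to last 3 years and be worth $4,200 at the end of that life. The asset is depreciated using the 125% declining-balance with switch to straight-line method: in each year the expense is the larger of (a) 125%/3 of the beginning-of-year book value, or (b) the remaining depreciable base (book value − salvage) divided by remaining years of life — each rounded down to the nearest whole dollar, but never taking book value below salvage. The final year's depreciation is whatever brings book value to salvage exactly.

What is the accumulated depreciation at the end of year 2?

Depreciable base = $71,462 − $4,200 = $67,262.
Year 1: DB = ⌊$71,462 × 125%/3⌋ = $29,775; SL = ⌊$67,262/3⌋ = $22,420 → take DB $29,775. Book value $41,687.
Year 2: DB = ⌊$41,687 × 125%/3⌋ = $17,369; SL = ⌊$37,487/2⌋ = $18,743 → take SL $18,743. Book value $22,944.
Accumulated through year 2 = $71,462 − $22,944 = $48,518.

$48,518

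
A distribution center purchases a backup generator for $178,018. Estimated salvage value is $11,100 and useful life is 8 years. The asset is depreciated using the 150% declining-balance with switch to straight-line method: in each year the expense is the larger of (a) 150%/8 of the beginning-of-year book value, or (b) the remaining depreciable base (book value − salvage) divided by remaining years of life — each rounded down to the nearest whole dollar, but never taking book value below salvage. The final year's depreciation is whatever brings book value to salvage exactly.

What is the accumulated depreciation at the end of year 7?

Depreciable base = $178,018 − $11,100 = $166,918.
Year 1: DB = ⌊$178,018 × 150%/8⌋ = $33,378; SL = ⌊$166,918/8⌋ = $20,864 → take DB $33,378. Book value $144,640.
Year 2: DB = ⌊$144,640 × 150%/8⌋ = $27,120; SL = ⌊$133,540/7⌋ = $19,077 → take DB $27,120. Book value $117,520.
Year 3: DB = ⌊$117,520 × 150%/8⌋ = $22,035; SL = ⌊$106,420/6⌋ = $17,736 → take DB $22,035. Book value $95,485.
Year 4: DB = ⌊$95,485 × 150%/8⌋ = $17,903; SL = ⌊$84,385/5⌋ = $16,877 → take DB $17,903. Book value $77,582.
Year 5: DB = ⌊$77,582 × 150%/8⌋ = $14,546; SL = ⌊$66,482/4⌋ = $16,620 → take SL $16,620. Book value $60,962.
Year 6: DB = ⌊$60,962 × 150%/8⌋ = $11,430; SL = ⌊$49,862/3⌋ = $16,620 → take SL $16,620. Book value $44,342.
Year 7: DB = ⌊$44,342 × 150%/8⌋ = $8,314; SL = ⌊$33,242/2⌋ = $16,621 → take SL $16,621. Book value $27,721.
Accumulated through year 7 = $178,018 − $27,721 = $150,297.

$150,297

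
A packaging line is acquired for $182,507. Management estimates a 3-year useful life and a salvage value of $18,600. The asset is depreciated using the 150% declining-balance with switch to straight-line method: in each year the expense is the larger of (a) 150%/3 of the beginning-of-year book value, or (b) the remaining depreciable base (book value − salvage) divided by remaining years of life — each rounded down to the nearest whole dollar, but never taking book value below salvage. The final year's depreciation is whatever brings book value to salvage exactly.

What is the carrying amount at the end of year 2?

Depreciable base = $182,507 − $18,600 = $163,907.
Year 1: DB = ⌊$182,507 × 150%/3⌋ = $91,253; SL = ⌊$163,907/3⌋ = $54,635 → take DB $91,253. Book value $91,254.
Year 2: DB = ⌊$91,254 × 150%/3⌋ = $45,627; SL = ⌊$72,654/2⌋ = $36,327 → take DB $45,627. Book value $45,627.

$45,627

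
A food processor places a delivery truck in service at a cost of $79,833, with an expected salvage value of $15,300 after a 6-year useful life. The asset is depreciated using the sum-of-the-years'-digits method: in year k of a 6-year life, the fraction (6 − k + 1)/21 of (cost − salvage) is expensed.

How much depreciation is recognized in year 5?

Depreciable base = $79,833 − $15,300 = $64,533.
Sum of the years' digits = 6+5+4+3+2+1 = 21.
Year 1: $64,533 × 6/21 = $18,438. Book value $61,395.
Year 2: $64,533 × 5/21 = $15,365. Book value $46,030.
Year 3: $64,533 × 4/21 = $12,292. Book value $33,738.
Year 4: $64,533 × 3/21 = $9,219. Book value $24,519.
Year 5: $64,533 × 2/21 = $6,146. Book value $18,373.

$6,146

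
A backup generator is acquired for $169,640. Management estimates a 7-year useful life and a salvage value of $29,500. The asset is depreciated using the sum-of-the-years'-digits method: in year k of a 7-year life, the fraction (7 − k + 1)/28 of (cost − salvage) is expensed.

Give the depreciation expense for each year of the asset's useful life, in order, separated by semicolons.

Depreciable base = $169,640 − $29,500 = $140,140.
Sum of the years' digits = 7+6+5+4+3+2+1 = 28.
Year 1: $140,140 × 7/28 = $35,035. Book value $134,605.
Year 2: $140,140 × 6/28 = $30,030. Book value $104,575.
Year 3: $140,140 × 5/28 = $25,025. Book value $79,550.
Year 4: $140,140 × 4/28 = $20,020. Book value $59,530.
Year 5: $140,140 × 3/28 = $15,015. Book value $44,515.
Year 6: $140,140 × 2/28 = $10,010. Book value $34,505.
Year 7: $140,140 × 1/28 = $5,005. Book value $29,500.

$35,035; $30,030; $25,025; $20,020; $15,015; $10,010; $5,005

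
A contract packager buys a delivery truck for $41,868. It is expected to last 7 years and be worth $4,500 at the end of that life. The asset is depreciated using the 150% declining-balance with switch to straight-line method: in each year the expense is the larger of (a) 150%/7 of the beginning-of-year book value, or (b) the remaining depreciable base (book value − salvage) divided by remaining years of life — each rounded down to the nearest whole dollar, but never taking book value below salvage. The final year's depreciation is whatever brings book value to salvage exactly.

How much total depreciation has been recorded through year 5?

Depreciable base = $41,868 − $4,500 = $37,368.
Year 1: DB = ⌊$41,868 × 150%/7⌋ = $8,971; SL = ⌊$37,368/7⌋ = $5,338 → take DB $8,971. Book value $32,897.
Year 2: DB = ⌊$32,897 × 150%/7⌋ = $7,049; SL = ⌊$28,397/6⌋ = $4,732 → take DB $7,049. Book value $25,848.
Year 3: DB = ⌊$25,848 × 150%/7⌋ = $5,538; SL = ⌊$21,348/5⌋ = $4,269 → take DB $5,538. Book value $20,310.
Year 4: DB = ⌊$20,310 × 150%/7⌋ = $4,352; SL = ⌊$15,810/4⌋ = $3,952 → take DB $4,352. Book value $15,958.
Year 5: DB = ⌊$15,958 × 150%/7⌋ = $3,419; SL = ⌊$11,458/3⌋ = $3,819 → take SL $3,819. Book value $12,139.
Accumulated through year 5 = $41,868 − $12,139 = $29,729.

$29,729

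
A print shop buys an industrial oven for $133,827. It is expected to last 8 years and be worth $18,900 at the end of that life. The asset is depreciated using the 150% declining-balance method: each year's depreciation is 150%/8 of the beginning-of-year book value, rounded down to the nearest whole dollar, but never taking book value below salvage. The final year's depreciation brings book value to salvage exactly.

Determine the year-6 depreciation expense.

Depreciable base = $133,827 − $18,900 = $114,927.
Year 1: ⌊$133,827 × 150%/8⌋ = $25,092. Book value $108,735.
Year 2: ⌊$108,735 × 150%/8⌋ = $20,387. Book value $88,348.
Year 3: ⌊$88,348 × 150%/8⌋ = $16,565. Book value $71,783.
Year 4: ⌊$71,783 × 150%/8⌋ = $13,459. Book value $58,324.
Year 5: ⌊$58,324 × 150%/8⌋ = $10,935. Book value $47,389.
Year 6: ⌊$47,389 × 150%/8⌋ = $8,885. Book value $38,504.

$8,885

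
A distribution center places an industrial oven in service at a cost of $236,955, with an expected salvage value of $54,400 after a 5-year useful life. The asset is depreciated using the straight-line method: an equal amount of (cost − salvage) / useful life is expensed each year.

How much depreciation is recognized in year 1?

$36,511

Depreciable base = $236,955 − $54,400 = $182,555.
Annual expense = $182,555 / 5 = $36,511.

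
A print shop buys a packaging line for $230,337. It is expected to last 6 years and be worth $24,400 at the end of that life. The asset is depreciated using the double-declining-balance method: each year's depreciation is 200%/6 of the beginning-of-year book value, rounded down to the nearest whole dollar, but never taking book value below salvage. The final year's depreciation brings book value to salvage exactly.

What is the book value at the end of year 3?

Depreciable base = $230,337 − $24,400 = $205,937.
Year 1: ⌊$230,337 × 200%/6⌋ = $76,779. Book value $153,558.
Year 2: ⌊$153,558 × 200%/6⌋ = $51,186. Book value $102,372.
Year 3: ⌊$102,372 × 200%/6⌋ = $34,124. Book value $68,248.

$68,248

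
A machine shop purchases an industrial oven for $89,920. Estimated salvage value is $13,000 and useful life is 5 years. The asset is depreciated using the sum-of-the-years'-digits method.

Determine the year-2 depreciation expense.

$20,512

Depreciable base = $89,920 − $13,000 = $76,920.
Sum of the years' digits = 5+4+3+2+1 = 15.
Year 1: $76,920 × 5/15 = $25,640. Book value $64,280.
Year 2: $76,920 × 4/15 = $20,512. Book value $43,768.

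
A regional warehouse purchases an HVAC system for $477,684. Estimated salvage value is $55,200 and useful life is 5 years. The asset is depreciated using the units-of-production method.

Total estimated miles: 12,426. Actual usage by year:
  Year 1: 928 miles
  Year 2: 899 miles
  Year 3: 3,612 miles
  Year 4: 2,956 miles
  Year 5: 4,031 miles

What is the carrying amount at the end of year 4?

Depreciable base = $477,684 − $55,200 = $422,484.
Rate = $422,484 / 12,426 miles = $34 per mile.
Year 1: 928 × $34 = $31,552. Book value $446,132.
Year 2: 899 × $34 = $30,566. Book value $415,566.
Year 3: 3,612 × $34 = $122,808. Book value $292,758.
Year 4: 2,956 × $34 = $100,504. Book value $192,254.

$192,254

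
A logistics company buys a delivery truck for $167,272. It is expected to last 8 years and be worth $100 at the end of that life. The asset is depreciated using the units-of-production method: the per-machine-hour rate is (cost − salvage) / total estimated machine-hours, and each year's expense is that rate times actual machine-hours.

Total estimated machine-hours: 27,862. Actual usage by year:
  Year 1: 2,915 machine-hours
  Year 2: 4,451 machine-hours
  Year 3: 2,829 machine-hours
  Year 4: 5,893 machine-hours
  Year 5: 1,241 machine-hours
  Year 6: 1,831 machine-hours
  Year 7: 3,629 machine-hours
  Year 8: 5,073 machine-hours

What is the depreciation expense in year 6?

$10,986

Depreciable base = $167,272 − $100 = $167,172.
Rate = $167,172 / 27,862 machine-hours = $6 per machine-hour.
Year 1: 2,915 × $6 = $17,490. Book value $149,782.
Year 2: 4,451 × $6 = $26,706. Book value $123,076.
Year 3: 2,829 × $6 = $16,974. Book value $106,102.
Year 4: 5,893 × $6 = $35,358. Book value $70,744.
Year 5: 1,241 × $6 = $7,446. Book value $63,298.
Year 6: 1,831 × $6 = $10,986. Book value $52,312.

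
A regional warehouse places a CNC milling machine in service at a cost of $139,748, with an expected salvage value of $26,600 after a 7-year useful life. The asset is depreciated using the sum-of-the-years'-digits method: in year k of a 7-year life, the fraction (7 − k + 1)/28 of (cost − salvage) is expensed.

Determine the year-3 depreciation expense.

Depreciable base = $139,748 − $26,600 = $113,148.
Sum of the years' digits = 7+6+5+4+3+2+1 = 28.
Year 1: $113,148 × 7/28 = $28,287. Book value $111,461.
Year 2: $113,148 × 6/28 = $24,246. Book value $87,215.
Year 3: $113,148 × 5/28 = $20,205. Book value $67,010.

$20,205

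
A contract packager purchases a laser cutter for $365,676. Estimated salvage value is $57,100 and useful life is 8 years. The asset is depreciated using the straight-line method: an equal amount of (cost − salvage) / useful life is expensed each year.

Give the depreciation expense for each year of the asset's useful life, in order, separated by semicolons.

$38,572; $38,572; $38,572; $38,572; $38,572; $38,572; $38,572; $38,572

Depreciable base = $365,676 − $57,100 = $308,576.
Annual expense = $308,576 / 8 = $38,572.
End of year 1: book value $327,104.
End of year 2: book value $288,532.
End of year 3: book value $249,960.
End of year 4: book value $211,388.
End of year 5: book value $172,816.
End of year 6: book value $134,244.
End of year 7: book value $95,672.
End of year 8: book value $57,100.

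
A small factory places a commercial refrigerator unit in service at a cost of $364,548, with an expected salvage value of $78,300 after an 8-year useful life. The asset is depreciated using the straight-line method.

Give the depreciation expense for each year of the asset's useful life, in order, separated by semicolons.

Depreciable base = $364,548 − $78,300 = $286,248.
Annual expense = $286,248 / 8 = $35,781.
End of year 1: book value $328,767.
End of year 2: book value $292,986.
End of year 3: book value $257,205.
End of year 4: book value $221,424.
End of year 5: book value $185,643.
End of year 6: book value $149,862.
End of year 7: book value $114,081.
End of year 8: book value $78,300.

$35,781; $35,781; $35,781; $35,781; $35,781; $35,781; $35,781; $35,781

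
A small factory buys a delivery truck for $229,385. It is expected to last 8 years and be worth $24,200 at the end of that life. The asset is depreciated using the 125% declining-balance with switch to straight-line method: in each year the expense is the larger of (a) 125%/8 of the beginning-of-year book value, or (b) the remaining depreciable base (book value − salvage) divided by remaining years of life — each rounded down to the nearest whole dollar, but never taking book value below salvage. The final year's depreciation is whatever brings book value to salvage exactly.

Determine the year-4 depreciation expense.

Depreciable base = $229,385 − $24,200 = $205,185.
Year 1: DB = ⌊$229,385 × 125%/8⌋ = $35,841; SL = ⌊$205,185/8⌋ = $25,648 → take DB $35,841. Book value $193,544.
Year 2: DB = ⌊$193,544 × 125%/8⌋ = $30,241; SL = ⌊$169,344/7⌋ = $24,192 → take DB $30,241. Book value $163,303.
Year 3: DB = ⌊$163,303 × 125%/8⌋ = $25,516; SL = ⌊$139,103/6⌋ = $23,183 → take DB $25,516. Book value $137,787.
Year 4: DB = ⌊$137,787 × 125%/8⌋ = $21,529; SL = ⌊$113,587/5⌋ = $22,717 → take SL $22,717. Book value $115,070.

$22,717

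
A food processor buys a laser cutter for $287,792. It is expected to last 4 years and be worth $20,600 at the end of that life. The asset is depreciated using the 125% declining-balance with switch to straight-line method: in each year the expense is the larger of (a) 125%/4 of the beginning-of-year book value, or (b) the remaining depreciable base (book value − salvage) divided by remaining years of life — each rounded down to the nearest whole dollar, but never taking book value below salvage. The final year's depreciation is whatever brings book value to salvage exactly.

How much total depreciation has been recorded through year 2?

$151,765

Depreciable base = $287,792 − $20,600 = $267,192.
Year 1: DB = ⌊$287,792 × 125%/4⌋ = $89,935; SL = ⌊$267,192/4⌋ = $66,798 → take DB $89,935. Book value $197,857.
Year 2: DB = ⌊$197,857 × 125%/4⌋ = $61,830; SL = ⌊$177,257/3⌋ = $59,085 → take DB $61,830. Book value $136,027.
Accumulated through year 2 = $287,792 − $136,027 = $151,765.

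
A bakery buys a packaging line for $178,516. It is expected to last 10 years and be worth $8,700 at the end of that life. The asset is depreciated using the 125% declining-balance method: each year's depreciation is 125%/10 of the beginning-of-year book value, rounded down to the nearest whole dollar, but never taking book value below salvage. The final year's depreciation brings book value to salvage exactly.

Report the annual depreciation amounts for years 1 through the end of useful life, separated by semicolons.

Depreciable base = $178,516 − $8,700 = $169,816.
Year 1: ⌊$178,516 × 125%/10⌋ = $22,314. Book value $156,202.
Year 2: ⌊$156,202 × 125%/10⌋ = $19,525. Book value $136,677.
Year 3: ⌊$136,677 × 125%/10⌋ = $17,084. Book value $119,593.
Year 4: ⌊$119,593 × 125%/10⌋ = $14,949. Book value $104,644.
Year 5: ⌊$104,644 × 125%/10⌋ = $13,080. Book value $91,564.
Year 6: ⌊$91,564 × 125%/10⌋ = $11,445. Book value $80,119.
Year 7: ⌊$80,119 × 125%/10⌋ = $10,014. Book value $70,105.
Year 8: ⌊$70,105 × 125%/10⌋ = $8,763. Book value $61,342.
Year 9: ⌊$61,342 × 125%/10⌋ = $7,667. Book value $53,675.
Year 10 (final): $53,675 − $8,700 = $44,975. Book value $8,700.

$22,314; $19,525; $17,084; $14,949; $13,080; $11,445; $10,014; $8,763; $7,667; $44,975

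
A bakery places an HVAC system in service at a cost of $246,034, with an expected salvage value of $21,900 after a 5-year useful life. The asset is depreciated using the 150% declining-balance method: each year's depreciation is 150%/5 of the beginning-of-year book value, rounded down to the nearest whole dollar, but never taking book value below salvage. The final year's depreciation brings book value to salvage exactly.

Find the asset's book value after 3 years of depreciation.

Depreciable base = $246,034 − $21,900 = $224,134.
Year 1: ⌊$246,034 × 150%/5⌋ = $73,810. Book value $172,224.
Year 2: ⌊$172,224 × 150%/5⌋ = $51,667. Book value $120,557.
Year 3: ⌊$120,557 × 150%/5⌋ = $36,167. Book value $84,390.

$84,390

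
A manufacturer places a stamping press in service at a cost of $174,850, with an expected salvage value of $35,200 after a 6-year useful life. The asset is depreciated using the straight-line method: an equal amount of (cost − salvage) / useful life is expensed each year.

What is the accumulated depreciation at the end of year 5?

Depreciable base = $174,850 − $35,200 = $139,650.
Annual expense = $139,650 / 6 = $23,275.
End of year 1: book value $151,575.
End of year 2: book value $128,300.
End of year 3: book value $105,025.
End of year 4: book value $81,750.
End of year 5: book value $58,475.
Accumulated through year 5 = $174,850 − $58,475 = $116,375.

$116,375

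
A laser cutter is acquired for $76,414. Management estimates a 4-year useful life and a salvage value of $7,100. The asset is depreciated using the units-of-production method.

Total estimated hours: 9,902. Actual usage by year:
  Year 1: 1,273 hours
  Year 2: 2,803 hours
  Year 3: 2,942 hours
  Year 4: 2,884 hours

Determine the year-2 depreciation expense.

$19,621

Depreciable base = $76,414 − $7,100 = $69,314.
Rate = $69,314 / 9,902 hours = $7 per hour.
Year 1: 1,273 × $7 = $8,911. Book value $67,503.
Year 2: 2,803 × $7 = $19,621. Book value $47,882.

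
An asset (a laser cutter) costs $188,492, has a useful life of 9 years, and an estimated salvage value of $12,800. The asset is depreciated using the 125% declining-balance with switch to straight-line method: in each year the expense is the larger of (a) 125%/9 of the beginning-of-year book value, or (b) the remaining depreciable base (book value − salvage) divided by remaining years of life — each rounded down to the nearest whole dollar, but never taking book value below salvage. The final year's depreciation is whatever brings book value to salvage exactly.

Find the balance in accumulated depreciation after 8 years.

Depreciable base = $188,492 − $12,800 = $175,692.
Year 1: DB = ⌊$188,492 × 125%/9⌋ = $26,179; SL = ⌊$175,692/9⌋ = $19,521 → take DB $26,179. Book value $162,313.
Year 2: DB = ⌊$162,313 × 125%/9⌋ = $22,543; SL = ⌊$149,513/8⌋ = $18,689 → take DB $22,543. Book value $139,770.
Year 3: DB = ⌊$139,770 × 125%/9⌋ = $19,412; SL = ⌊$126,970/7⌋ = $18,138 → take DB $19,412. Book value $120,358.
Year 4: DB = ⌊$120,358 × 125%/9⌋ = $16,716; SL = ⌊$107,558/6⌋ = $17,926 → take SL $17,926. Book value $102,432.
Year 5: DB = ⌊$102,432 × 125%/9⌋ = $14,226; SL = ⌊$89,632/5⌋ = $17,926 → take SL $17,926. Book value $84,506.
Year 6: DB = ⌊$84,506 × 125%/9⌋ = $11,736; SL = ⌊$71,706/4⌋ = $17,926 → take SL $17,926. Book value $66,580.
Year 7: DB = ⌊$66,580 × 125%/9⌋ = $9,247; SL = ⌊$53,780/3⌋ = $17,926 → take SL $17,926. Book value $48,654.
Year 8: DB = ⌊$48,654 × 125%/9⌋ = $6,757; SL = ⌊$35,854/2⌋ = $17,927 → take SL $17,927. Book value $30,727.
Accumulated through year 8 = $188,492 − $30,727 = $157,765.

$157,765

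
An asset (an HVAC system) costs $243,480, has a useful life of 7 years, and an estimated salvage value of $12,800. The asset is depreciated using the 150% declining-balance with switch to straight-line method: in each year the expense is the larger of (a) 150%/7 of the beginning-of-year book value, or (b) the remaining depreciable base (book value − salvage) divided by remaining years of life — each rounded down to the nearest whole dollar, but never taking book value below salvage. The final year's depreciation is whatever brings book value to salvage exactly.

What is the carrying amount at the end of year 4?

$91,778

Depreciable base = $243,480 − $12,800 = $230,680.
Year 1: DB = ⌊$243,480 × 150%/7⌋ = $52,174; SL = ⌊$230,680/7⌋ = $32,954 → take DB $52,174. Book value $191,306.
Year 2: DB = ⌊$191,306 × 150%/7⌋ = $40,994; SL = ⌊$178,506/6⌋ = $29,751 → take DB $40,994. Book value $150,312.
Year 3: DB = ⌊$150,312 × 150%/7⌋ = $32,209; SL = ⌊$137,512/5⌋ = $27,502 → take DB $32,209. Book value $118,103.
Year 4: DB = ⌊$118,103 × 150%/7⌋ = $25,307; SL = ⌊$105,303/4⌋ = $26,325 → take SL $26,325. Book value $91,778.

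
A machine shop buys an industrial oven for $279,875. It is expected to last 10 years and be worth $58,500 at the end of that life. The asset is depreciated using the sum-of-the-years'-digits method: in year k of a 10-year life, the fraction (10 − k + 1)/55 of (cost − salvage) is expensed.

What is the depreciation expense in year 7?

$16,100

Depreciable base = $279,875 − $58,500 = $221,375.
Sum of the years' digits = 10+9+8+7+6+5+4+3+2+1 = 55.
Year 1: $221,375 × 10/55 = $40,250. Book value $239,625.
Year 2: $221,375 × 9/55 = $36,225. Book value $203,400.
Year 3: $221,375 × 8/55 = $32,200. Book value $171,200.
Year 4: $221,375 × 7/55 = $28,175. Book value $143,025.
Year 5: $221,375 × 6/55 = $24,150. Book value $118,875.
Year 6: $221,375 × 5/55 = $20,125. Book value $98,750.
Year 7: $221,375 × 4/55 = $16,100. Book value $82,650.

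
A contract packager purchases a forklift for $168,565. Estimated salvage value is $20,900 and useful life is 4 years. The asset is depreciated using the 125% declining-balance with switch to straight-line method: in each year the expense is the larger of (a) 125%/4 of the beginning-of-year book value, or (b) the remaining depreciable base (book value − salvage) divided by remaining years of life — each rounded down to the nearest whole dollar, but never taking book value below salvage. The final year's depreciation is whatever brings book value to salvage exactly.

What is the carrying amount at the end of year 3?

$50,287

Depreciable base = $168,565 − $20,900 = $147,665.
Year 1: DB = ⌊$168,565 × 125%/4⌋ = $52,676; SL = ⌊$147,665/4⌋ = $36,916 → take DB $52,676. Book value $115,889.
Year 2: DB = ⌊$115,889 × 125%/4⌋ = $36,215; SL = ⌊$94,989/3⌋ = $31,663 → take DB $36,215. Book value $79,674.
Year 3: DB = ⌊$79,674 × 125%/4⌋ = $24,898; SL = ⌊$58,774/2⌋ = $29,387 → take SL $29,387. Book value $50,287.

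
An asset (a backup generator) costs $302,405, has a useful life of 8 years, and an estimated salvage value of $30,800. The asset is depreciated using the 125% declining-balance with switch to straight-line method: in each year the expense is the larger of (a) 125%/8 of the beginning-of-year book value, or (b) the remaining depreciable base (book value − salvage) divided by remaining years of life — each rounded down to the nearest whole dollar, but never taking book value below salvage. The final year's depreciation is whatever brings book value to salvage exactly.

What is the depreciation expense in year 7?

$30,170

Depreciable base = $302,405 − $30,800 = $271,605.
Year 1: DB = ⌊$302,405 × 125%/8⌋ = $47,250; SL = ⌊$271,605/8⌋ = $33,950 → take DB $47,250. Book value $255,155.
Year 2: DB = ⌊$255,155 × 125%/8⌋ = $39,867; SL = ⌊$224,355/7⌋ = $32,050 → take DB $39,867. Book value $215,288.
Year 3: DB = ⌊$215,288 × 125%/8⌋ = $33,638; SL = ⌊$184,488/6⌋ = $30,748 → take DB $33,638. Book value $181,650.
Year 4: DB = ⌊$181,650 × 125%/8⌋ = $28,382; SL = ⌊$150,850/5⌋ = $30,170 → take SL $30,170. Book value $151,480.
Year 5: DB = ⌊$151,480 × 125%/8⌋ = $23,668; SL = ⌊$120,680/4⌋ = $30,170 → take SL $30,170. Book value $121,310.
Year 6: DB = ⌊$121,310 × 125%/8⌋ = $18,954; SL = ⌊$90,510/3⌋ = $30,170 → take SL $30,170. Book value $91,140.
Year 7: DB = ⌊$91,140 × 125%/8⌋ = $14,240; SL = ⌊$60,340/2⌋ = $30,170 → take SL $30,170. Book value $60,970.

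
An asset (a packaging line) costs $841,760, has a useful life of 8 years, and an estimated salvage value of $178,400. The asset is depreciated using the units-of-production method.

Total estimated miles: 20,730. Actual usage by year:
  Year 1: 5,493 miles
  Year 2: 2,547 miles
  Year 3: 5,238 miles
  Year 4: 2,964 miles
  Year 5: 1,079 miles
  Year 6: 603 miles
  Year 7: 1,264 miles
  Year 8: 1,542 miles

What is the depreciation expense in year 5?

$34,528

Depreciable base = $841,760 − $178,400 = $663,360.
Rate = $663,360 / 20,730 miles = $32 per mile.
Year 1: 5,493 × $32 = $175,776. Book value $665,984.
Year 2: 2,547 × $32 = $81,504. Book value $584,480.
Year 3: 5,238 × $32 = $167,616. Book value $416,864.
Year 4: 2,964 × $32 = $94,848. Book value $322,016.
Year 5: 1,079 × $32 = $34,528. Book value $287,488.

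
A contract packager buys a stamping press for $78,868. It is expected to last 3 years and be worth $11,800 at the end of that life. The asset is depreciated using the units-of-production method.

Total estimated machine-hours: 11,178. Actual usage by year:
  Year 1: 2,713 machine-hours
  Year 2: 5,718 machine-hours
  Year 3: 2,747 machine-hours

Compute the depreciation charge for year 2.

Depreciable base = $78,868 − $11,800 = $67,068.
Rate = $67,068 / 11,178 machine-hours = $6 per machine-hour.
Year 1: 2,713 × $6 = $16,278. Book value $62,590.
Year 2: 5,718 × $6 = $34,308. Book value $28,282.

$34,308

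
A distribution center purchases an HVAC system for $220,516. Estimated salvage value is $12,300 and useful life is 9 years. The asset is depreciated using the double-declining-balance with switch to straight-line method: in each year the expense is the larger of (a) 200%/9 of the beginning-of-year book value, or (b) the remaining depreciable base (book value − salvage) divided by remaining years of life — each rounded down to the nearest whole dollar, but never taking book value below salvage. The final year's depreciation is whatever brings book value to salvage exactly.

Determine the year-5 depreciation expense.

Depreciable base = $220,516 − $12,300 = $208,216.
Year 1: DB = ⌊$220,516 × 200%/9⌋ = $49,003; SL = ⌊$208,216/9⌋ = $23,135 → take DB $49,003. Book value $171,513.
Year 2: DB = ⌊$171,513 × 200%/9⌋ = $38,114; SL = ⌊$159,213/8⌋ = $19,901 → take DB $38,114. Book value $133,399.
Year 3: DB = ⌊$133,399 × 200%/9⌋ = $29,644; SL = ⌊$121,099/7⌋ = $17,299 → take DB $29,644. Book value $103,755.
Year 4: DB = ⌊$103,755 × 200%/9⌋ = $23,056; SL = ⌊$91,455/6⌋ = $15,242 → take DB $23,056. Book value $80,699.
Year 5: DB = ⌊$80,699 × 200%/9⌋ = $17,933; SL = ⌊$68,399/5⌋ = $13,679 → take DB $17,933. Book value $62,766.

$17,933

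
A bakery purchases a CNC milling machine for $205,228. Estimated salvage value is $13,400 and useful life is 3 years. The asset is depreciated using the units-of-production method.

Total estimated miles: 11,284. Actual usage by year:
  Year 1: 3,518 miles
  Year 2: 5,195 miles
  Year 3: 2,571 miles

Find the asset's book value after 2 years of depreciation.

Depreciable base = $205,228 − $13,400 = $191,828.
Rate = $191,828 / 11,284 miles = $17 per mile.
Year 1: 3,518 × $17 = $59,806. Book value $145,422.
Year 2: 5,195 × $17 = $88,315. Book value $57,107.

$57,107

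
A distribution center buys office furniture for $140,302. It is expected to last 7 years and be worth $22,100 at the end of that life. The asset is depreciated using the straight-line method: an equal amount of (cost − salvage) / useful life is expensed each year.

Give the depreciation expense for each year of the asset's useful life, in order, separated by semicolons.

Depreciable base = $140,302 − $22,100 = $118,202.
Annual expense = $118,202 / 7 = $16,886.
End of year 1: book value $123,416.
End of year 2: book value $106,530.
End of year 3: book value $89,644.
End of year 4: book value $72,758.
End of year 5: book value $55,872.
End of year 6: book value $38,986.
End of year 7: book value $22,100.

$16,886; $16,886; $16,886; $16,886; $16,886; $16,886; $16,886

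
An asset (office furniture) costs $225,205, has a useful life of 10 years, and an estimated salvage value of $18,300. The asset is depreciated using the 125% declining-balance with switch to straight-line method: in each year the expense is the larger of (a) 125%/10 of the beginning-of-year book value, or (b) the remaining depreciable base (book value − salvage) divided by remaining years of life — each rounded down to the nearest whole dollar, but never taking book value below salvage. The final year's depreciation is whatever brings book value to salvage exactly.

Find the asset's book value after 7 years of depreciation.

Depreciable base = $225,205 − $18,300 = $206,905.
Year 1: DB = ⌊$225,205 × 125%/10⌋ = $28,150; SL = ⌊$206,905/10⌋ = $20,690 → take DB $28,150. Book value $197,055.
Year 2: DB = ⌊$197,055 × 125%/10⌋ = $24,631; SL = ⌊$178,755/9⌋ = $19,861 → take DB $24,631. Book value $172,424.
Year 3: DB = ⌊$172,424 × 125%/10⌋ = $21,553; SL = ⌊$154,124/8⌋ = $19,265 → take DB $21,553. Book value $150,871.
Year 4: DB = ⌊$150,871 × 125%/10⌋ = $18,858; SL = ⌊$132,571/7⌋ = $18,938 → take SL $18,938. Book value $131,933.
Year 5: DB = ⌊$131,933 × 125%/10⌋ = $16,491; SL = ⌊$113,633/6⌋ = $18,938 → take SL $18,938. Book value $112,995.
Year 6: DB = ⌊$112,995 × 125%/10⌋ = $14,124; SL = ⌊$94,695/5⌋ = $18,939 → take SL $18,939. Book value $94,056.
Year 7: DB = ⌊$94,056 × 125%/10⌋ = $11,757; SL = ⌊$75,756/4⌋ = $18,939 → take SL $18,939. Book value $75,117.

$75,117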